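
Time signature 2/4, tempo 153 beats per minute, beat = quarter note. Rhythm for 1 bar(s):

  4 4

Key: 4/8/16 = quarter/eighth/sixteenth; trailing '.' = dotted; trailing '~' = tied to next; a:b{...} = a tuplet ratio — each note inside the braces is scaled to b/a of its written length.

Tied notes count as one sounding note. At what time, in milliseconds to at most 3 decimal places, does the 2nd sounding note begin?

1. 0.0ms @ 0 + 392.157ms (1)
2. 392.157ms @ 1 + 392.157ms (1)

note 2 onset = 1b = 392.157ms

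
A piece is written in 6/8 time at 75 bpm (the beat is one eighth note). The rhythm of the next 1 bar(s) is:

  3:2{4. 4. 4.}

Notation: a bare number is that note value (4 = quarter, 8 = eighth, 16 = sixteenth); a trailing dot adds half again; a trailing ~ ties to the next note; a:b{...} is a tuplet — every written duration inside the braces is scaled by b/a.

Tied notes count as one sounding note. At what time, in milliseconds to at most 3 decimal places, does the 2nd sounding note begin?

note 2 onset = 2b = 1600.0ms

1. 0.0ms @ 0 + 1600.0ms (2)
2. 1600.0ms @ 2 + 1600.0ms (2)
3. 3200.0ms @ 4 + 1600.0ms (2)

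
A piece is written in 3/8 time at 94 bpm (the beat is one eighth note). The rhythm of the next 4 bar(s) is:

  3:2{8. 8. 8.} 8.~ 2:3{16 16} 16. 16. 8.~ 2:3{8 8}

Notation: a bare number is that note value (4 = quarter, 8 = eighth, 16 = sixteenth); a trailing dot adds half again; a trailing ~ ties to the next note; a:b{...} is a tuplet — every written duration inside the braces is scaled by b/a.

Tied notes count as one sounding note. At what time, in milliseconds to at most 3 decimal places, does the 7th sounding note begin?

note 7 onset = 27/4b = 4308.511ms

1. 0.0ms @ 0 + 638.298ms (1)
2. 638.298ms @ 1 + 638.298ms (1)
3. 1276.596ms @ 2 + 638.298ms (1)
4. 1914.894ms @ 3 + 1436.17ms (9/4)
5. 3351.064ms @ 21/4 + 478.723ms (3/4)
6. 3829.787ms @ 6 + 478.723ms (3/4)
7. 4308.511ms @ 27/4 + 478.723ms (3/4)
8. 4787.234ms @ 15/2 + 1914.894ms (3)
9. 6702.128ms @ 21/2 + 957.447ms (3/2)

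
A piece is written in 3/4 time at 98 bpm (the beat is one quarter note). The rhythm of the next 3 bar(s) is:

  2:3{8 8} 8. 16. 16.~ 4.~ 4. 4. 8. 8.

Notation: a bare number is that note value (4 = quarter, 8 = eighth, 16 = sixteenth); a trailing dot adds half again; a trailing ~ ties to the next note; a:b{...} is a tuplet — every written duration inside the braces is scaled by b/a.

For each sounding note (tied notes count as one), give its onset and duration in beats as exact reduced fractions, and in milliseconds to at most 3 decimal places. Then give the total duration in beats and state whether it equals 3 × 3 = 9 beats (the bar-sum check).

1) 0.0ms=0b +459.184ms=3/4b
2) 459.184ms=3/4b +459.184ms=3/4b
3) 918.367ms=3/2b +459.184ms=3/4b
4) 1377.551ms=9/4b +229.592ms=3/8b
5) 1607.143ms=21/8b +2066.327ms=27/8b
6) 3673.469ms=6b +918.367ms=3/2b
7) 4591.837ms=15/2b +459.184ms=3/4b
8) 5051.02ms=33/4b +459.184ms=3/4b
Σ=9b of 9 (98bpm 3/4) — PASS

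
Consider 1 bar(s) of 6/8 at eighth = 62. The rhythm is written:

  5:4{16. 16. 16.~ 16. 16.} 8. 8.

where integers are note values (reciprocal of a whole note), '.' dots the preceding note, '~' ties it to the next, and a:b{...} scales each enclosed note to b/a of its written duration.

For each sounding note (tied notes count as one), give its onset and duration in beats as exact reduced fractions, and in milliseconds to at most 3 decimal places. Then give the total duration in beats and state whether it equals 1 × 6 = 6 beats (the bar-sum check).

1) 0.0ms=0b +580.645ms=3/5b
2) 580.645ms=3/5b +580.645ms=3/5b
3) 1161.29ms=6/5b +1161.29ms=6/5b
4) 2322.581ms=12/5b +580.645ms=3/5b
5) 2903.226ms=3b +1451.613ms=3/2b
6) 4354.839ms=9/2b +1451.613ms=3/2b
Σ=6b of 6 (62bpm 6/8) — PASS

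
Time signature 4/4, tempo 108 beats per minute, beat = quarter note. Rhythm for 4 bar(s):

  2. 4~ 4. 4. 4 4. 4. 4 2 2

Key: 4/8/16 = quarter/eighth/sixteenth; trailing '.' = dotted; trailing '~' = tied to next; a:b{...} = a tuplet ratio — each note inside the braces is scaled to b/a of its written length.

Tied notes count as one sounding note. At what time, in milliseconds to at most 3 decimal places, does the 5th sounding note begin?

1. 0.0ms @ 0 + 1666.667ms (3)
2. 1666.667ms @ 3 + 1388.889ms (5/2)
3. 3055.556ms @ 11/2 + 833.333ms (3/2)
4. 3888.889ms @ 7 + 555.556ms (1)
5. 4444.444ms @ 8 + 833.333ms (3/2)
6. 5277.778ms @ 19/2 + 833.333ms (3/2)
7. 6111.111ms @ 11 + 555.556ms (1)
8. 6666.667ms @ 12 + 1111.111ms (2)
9. 7777.778ms @ 14 + 1111.111ms (2)

note 5 onset = 8b = 4444.444ms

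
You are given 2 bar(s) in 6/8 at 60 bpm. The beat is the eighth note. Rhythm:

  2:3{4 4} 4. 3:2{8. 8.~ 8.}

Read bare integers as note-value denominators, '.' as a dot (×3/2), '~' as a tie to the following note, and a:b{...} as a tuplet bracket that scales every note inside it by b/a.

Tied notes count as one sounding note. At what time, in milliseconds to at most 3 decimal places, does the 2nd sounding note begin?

note 2 onset = 3b = 3000.0ms

1. 0.0ms @ 0 + 3000.0ms (3)
2. 3000.0ms @ 3 + 3000.0ms (3)
3. 6000.0ms @ 6 + 3000.0ms (3)
4. 9000.0ms @ 9 + 1000.0ms (1)
5. 10000.0ms @ 10 + 2000.0ms (2)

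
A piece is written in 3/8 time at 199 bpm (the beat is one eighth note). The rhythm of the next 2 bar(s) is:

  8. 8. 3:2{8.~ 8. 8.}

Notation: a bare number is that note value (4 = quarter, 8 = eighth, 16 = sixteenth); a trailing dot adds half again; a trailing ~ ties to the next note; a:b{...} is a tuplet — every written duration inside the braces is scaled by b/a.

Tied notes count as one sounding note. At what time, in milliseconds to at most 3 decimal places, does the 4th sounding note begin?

1. 0.0ms @ 0 + 452.261ms (3/2)
2. 452.261ms @ 3/2 + 452.261ms (3/2)
3. 904.523ms @ 3 + 603.015ms (2)
4. 1507.538ms @ 5 + 301.508ms (1)

note 4 onset = 5b = 1507.538ms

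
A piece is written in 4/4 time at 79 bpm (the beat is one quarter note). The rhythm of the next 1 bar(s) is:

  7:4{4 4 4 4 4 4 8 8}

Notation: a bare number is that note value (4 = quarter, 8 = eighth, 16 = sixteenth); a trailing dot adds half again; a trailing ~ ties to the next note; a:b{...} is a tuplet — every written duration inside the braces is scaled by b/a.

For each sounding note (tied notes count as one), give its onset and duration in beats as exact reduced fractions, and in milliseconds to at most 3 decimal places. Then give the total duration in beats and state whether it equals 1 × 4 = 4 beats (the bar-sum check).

1) 0.0ms=0b +433.996ms=4/7b
2) 433.996ms=4/7b +433.996ms=4/7b
3) 867.993ms=8/7b +433.996ms=4/7b
4) 1301.989ms=12/7b +433.996ms=4/7b
5) 1735.986ms=16/7b +433.996ms=4/7b
6) 2169.982ms=20/7b +433.996ms=4/7b
7) 2603.978ms=24/7b +216.998ms=2/7b
8) 2820.976ms=26/7b +216.998ms=2/7b
Σ=4b of 4 (79bpm 4/4) — PASS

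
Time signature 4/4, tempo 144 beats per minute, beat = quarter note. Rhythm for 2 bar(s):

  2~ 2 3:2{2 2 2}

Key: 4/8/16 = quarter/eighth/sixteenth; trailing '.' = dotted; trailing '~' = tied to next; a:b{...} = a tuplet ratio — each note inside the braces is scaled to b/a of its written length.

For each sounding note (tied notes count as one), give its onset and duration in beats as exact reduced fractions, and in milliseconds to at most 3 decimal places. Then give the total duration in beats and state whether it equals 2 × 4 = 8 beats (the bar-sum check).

1) 0.0ms=0b +1666.667ms=4b
2) 1666.667ms=4b +555.556ms=4/3b
3) 2222.222ms=16/3b +555.556ms=4/3b
4) 2777.778ms=20/3b +555.556ms=4/3b
Σ=8b of 8 (144bpm 4/4) — PASS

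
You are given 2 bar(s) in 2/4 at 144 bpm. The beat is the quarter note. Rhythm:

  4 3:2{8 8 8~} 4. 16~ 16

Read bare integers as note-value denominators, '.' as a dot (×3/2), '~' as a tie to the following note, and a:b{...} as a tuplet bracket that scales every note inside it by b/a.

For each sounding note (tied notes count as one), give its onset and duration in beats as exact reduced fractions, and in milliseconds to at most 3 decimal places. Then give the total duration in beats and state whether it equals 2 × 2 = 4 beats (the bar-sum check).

1) 0.0ms=0b +416.667ms=1b
2) 416.667ms=1b +138.889ms=1/3b
3) 555.556ms=4/3b +138.889ms=1/3b
4) 694.444ms=5/3b +763.889ms=11/6b
5) 1458.333ms=7/2b +208.333ms=1/2b
Σ=4b of 4 (144bpm 2/4) — PASS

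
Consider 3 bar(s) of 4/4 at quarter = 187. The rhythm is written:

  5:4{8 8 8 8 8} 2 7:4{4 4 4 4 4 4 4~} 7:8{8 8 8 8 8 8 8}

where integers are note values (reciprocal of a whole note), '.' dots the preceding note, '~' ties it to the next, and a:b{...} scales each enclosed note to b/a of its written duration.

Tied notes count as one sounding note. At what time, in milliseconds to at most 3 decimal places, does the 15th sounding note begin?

1. 0.0ms @ 0 + 128.342ms (2/5)
2. 128.342ms @ 2/5 + 128.342ms (2/5)
3. 256.684ms @ 4/5 + 128.342ms (2/5)
4. 385.027ms @ 6/5 + 128.342ms (2/5)
5. 513.369ms @ 8/5 + 128.342ms (2/5)
6. 641.711ms @ 2 + 641.711ms (2)
7. 1283.422ms @ 4 + 183.346ms (4/7)
8. 1466.769ms @ 32/7 + 183.346ms (4/7)
9. 1650.115ms @ 36/7 + 183.346ms (4/7)
10. 1833.461ms @ 40/7 + 183.346ms (4/7)
11. 2016.807ms @ 44/7 + 183.346ms (4/7)
12. 2200.153ms @ 48/7 + 183.346ms (4/7)
13. 2383.499ms @ 52/7 + 366.692ms (8/7)
14. 2750.191ms @ 60/7 + 183.346ms (4/7)
15. 2933.537ms @ 64/7 + 183.346ms (4/7)
16. 3116.883ms @ 68/7 + 183.346ms (4/7)
17. 3300.229ms @ 72/7 + 183.346ms (4/7)
18. 3483.575ms @ 76/7 + 183.346ms (4/7)
19. 3666.921ms @ 80/7 + 183.346ms (4/7)

note 15 onset = 64/7b = 2933.537ms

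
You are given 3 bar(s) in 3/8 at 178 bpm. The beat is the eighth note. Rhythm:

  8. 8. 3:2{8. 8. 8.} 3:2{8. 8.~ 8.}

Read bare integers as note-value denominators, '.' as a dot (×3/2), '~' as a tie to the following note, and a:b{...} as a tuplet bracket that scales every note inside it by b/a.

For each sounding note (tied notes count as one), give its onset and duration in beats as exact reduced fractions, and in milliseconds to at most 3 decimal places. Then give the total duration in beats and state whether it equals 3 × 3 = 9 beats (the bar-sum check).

1) 0.0ms=0b +505.618ms=3/2b
2) 505.618ms=3/2b +505.618ms=3/2b
3) 1011.236ms=3b +337.079ms=1b
4) 1348.315ms=4b +337.079ms=1b
5) 1685.393ms=5b +337.079ms=1b
6) 2022.472ms=6b +337.079ms=1b
7) 2359.551ms=7b +674.157ms=2b
Σ=9b of 9 (178bpm 3/8) — PASS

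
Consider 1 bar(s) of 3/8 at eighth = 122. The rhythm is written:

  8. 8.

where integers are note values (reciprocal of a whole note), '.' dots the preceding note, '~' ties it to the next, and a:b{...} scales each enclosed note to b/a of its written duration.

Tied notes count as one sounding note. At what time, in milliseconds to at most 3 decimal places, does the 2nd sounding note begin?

note 2 onset = 3/2b = 737.705ms

1. 0.0ms @ 0 + 737.705ms (3/2)
2. 737.705ms @ 3/2 + 737.705ms (3/2)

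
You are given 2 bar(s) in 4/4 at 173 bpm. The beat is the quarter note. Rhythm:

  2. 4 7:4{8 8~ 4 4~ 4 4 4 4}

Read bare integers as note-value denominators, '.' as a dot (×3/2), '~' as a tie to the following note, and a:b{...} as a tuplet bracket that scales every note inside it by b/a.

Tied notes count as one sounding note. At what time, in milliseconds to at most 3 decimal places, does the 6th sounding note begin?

1. 0.0ms @ 0 + 1040.462ms (3)
2. 1040.462ms @ 3 + 346.821ms (1)
3. 1387.283ms @ 4 + 99.092ms (2/7)
4. 1486.375ms @ 30/7 + 297.275ms (6/7)
5. 1783.65ms @ 36/7 + 396.367ms (8/7)
6. 2180.017ms @ 44/7 + 198.183ms (4/7)
7. 2378.2ms @ 48/7 + 198.183ms (4/7)
8. 2576.383ms @ 52/7 + 198.183ms (4/7)

note 6 onset = 44/7b = 2180.017ms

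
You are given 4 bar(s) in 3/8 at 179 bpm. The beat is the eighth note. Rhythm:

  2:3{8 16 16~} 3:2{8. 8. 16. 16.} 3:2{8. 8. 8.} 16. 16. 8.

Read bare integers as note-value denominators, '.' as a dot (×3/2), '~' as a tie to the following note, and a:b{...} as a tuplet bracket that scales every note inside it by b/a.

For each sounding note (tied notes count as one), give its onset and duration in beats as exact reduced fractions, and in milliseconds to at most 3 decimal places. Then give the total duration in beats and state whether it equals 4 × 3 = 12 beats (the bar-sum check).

1) 0.0ms=0b +502.793ms=3/2b
2) 502.793ms=3/2b +251.397ms=3/4b
3) 754.19ms=9/4b +586.592ms=7/4b
4) 1340.782ms=4b +335.196ms=1b
5) 1675.978ms=5b +167.598ms=1/2b
6) 1843.575ms=11/2b +167.598ms=1/2b
7) 2011.173ms=6b +335.196ms=1b
8) 2346.369ms=7b +335.196ms=1b
9) 2681.564ms=8b +335.196ms=1b
10) 3016.76ms=9b +251.397ms=3/4b
11) 3268.156ms=39/4b +251.397ms=3/4b
12) 3519.553ms=21/2b +502.793ms=3/2b
Σ=12b of 12 (179bpm 3/8) — PASS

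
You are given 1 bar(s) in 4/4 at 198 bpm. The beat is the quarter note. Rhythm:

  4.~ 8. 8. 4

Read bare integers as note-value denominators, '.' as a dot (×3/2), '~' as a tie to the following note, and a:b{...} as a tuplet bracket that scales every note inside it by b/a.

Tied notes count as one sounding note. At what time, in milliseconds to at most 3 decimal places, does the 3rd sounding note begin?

1. 0.0ms @ 0 + 681.818ms (9/4)
2. 681.818ms @ 9/4 + 227.273ms (3/4)
3. 909.091ms @ 3 + 303.03ms (1)

note 3 onset = 3b = 909.091ms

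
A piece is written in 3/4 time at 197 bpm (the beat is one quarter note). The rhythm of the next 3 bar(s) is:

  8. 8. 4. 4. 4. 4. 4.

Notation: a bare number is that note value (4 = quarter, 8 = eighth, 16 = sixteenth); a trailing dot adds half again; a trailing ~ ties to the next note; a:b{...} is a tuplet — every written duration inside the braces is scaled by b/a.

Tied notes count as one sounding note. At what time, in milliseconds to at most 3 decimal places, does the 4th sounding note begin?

1. 0.0ms @ 0 + 228.426ms (3/4)
2. 228.426ms @ 3/4 + 228.426ms (3/4)
3. 456.853ms @ 3/2 + 456.853ms (3/2)
4. 913.706ms @ 3 + 456.853ms (3/2)
5. 1370.558ms @ 9/2 + 456.853ms (3/2)
6. 1827.411ms @ 6 + 456.853ms (3/2)
7. 2284.264ms @ 15/2 + 456.853ms (3/2)

note 4 onset = 3b = 913.706ms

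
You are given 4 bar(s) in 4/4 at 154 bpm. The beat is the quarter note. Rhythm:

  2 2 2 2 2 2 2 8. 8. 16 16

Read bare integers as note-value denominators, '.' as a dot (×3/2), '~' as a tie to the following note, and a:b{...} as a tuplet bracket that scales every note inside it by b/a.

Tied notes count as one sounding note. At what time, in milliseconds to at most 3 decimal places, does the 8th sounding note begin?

note 8 onset = 14b = 5454.545ms

1. 0.0ms @ 0 + 779.221ms (2)
2. 779.221ms @ 2 + 779.221ms (2)
3. 1558.442ms @ 4 + 779.221ms (2)
4. 2337.662ms @ 6 + 779.221ms (2)
5. 3116.883ms @ 8 + 779.221ms (2)
6. 3896.104ms @ 10 + 779.221ms (2)
7. 4675.325ms @ 12 + 779.221ms (2)
8. 5454.545ms @ 14 + 292.208ms (3/4)
9. 5746.753ms @ 59/4 + 292.208ms (3/4)
10. 6038.961ms @ 31/2 + 97.403ms (1/4)
11. 6136.364ms @ 63/4 + 97.403ms (1/4)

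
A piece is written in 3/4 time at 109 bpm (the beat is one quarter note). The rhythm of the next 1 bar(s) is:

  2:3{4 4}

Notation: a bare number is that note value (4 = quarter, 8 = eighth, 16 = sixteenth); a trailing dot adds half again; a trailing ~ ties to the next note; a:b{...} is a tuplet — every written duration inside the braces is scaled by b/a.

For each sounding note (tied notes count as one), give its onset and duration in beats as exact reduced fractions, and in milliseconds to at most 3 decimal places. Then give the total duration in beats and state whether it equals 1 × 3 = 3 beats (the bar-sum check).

1) 0.0ms=0b +825.688ms=3/2b
2) 825.688ms=3/2b +825.688ms=3/2b
Σ=3b of 3 (109bpm 3/4) — PASS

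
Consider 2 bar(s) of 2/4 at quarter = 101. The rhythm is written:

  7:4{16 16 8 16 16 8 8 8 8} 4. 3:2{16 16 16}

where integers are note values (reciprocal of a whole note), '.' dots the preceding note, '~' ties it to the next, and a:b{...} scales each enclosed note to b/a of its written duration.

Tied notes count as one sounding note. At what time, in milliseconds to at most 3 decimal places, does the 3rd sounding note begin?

1. 0.0ms @ 0 + 84.866ms (1/7)
2. 84.866ms @ 1/7 + 84.866ms (1/7)
3. 169.731ms @ 2/7 + 169.731ms (2/7)
4. 339.463ms @ 4/7 + 84.866ms (1/7)
5. 424.328ms @ 5/7 + 84.866ms (1/7)
6. 509.194ms @ 6/7 + 169.731ms (2/7)
7. 678.925ms @ 8/7 + 169.731ms (2/7)
8. 848.656ms @ 10/7 + 169.731ms (2/7)
9. 1018.388ms @ 12/7 + 169.731ms (2/7)
10. 1188.119ms @ 2 + 891.089ms (3/2)
11. 2079.208ms @ 7/2 + 99.01ms (1/6)
12. 2178.218ms @ 11/3 + 99.01ms (1/6)
13. 2277.228ms @ 23/6 + 99.01ms (1/6)

note 3 onset = 2/7b = 169.731ms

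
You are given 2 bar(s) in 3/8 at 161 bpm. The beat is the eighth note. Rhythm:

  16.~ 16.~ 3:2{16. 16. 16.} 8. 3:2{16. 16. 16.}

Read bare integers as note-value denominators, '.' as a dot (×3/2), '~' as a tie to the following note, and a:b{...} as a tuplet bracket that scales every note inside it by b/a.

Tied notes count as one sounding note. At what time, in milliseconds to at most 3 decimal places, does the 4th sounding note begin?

note 4 onset = 3b = 1118.012ms

1. 0.0ms @ 0 + 745.342ms (2)
2. 745.342ms @ 2 + 186.335ms (1/2)
3. 931.677ms @ 5/2 + 186.335ms (1/2)
4. 1118.012ms @ 3 + 559.006ms (3/2)
5. 1677.019ms @ 9/2 + 186.335ms (1/2)
6. 1863.354ms @ 5 + 186.335ms (1/2)
7. 2049.689ms @ 11/2 + 186.335ms (1/2)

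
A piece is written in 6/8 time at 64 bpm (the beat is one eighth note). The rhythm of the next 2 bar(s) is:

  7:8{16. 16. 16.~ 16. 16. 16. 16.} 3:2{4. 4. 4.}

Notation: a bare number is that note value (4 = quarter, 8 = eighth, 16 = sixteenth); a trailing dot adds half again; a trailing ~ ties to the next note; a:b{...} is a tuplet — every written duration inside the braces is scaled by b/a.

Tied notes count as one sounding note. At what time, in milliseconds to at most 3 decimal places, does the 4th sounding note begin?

note 4 onset = 24/7b = 3214.286ms

1. 0.0ms @ 0 + 803.571ms (6/7)
2. 803.571ms @ 6/7 + 803.571ms (6/7)
3. 1607.143ms @ 12/7 + 1607.143ms (12/7)
4. 3214.286ms @ 24/7 + 803.571ms (6/7)
5. 4017.857ms @ 30/7 + 803.571ms (6/7)
6. 4821.429ms @ 36/7 + 803.571ms (6/7)
7. 5625.0ms @ 6 + 1875.0ms (2)
8. 7500.0ms @ 8 + 1875.0ms (2)
9. 9375.0ms @ 10 + 1875.0ms (2)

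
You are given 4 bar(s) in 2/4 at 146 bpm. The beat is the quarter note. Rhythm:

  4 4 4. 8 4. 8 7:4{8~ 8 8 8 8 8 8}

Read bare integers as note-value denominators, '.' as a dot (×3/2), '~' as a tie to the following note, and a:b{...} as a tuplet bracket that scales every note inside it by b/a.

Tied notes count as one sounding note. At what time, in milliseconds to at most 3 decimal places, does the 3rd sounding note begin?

note 3 onset = 2b = 821.918ms

1. 0.0ms @ 0 + 410.959ms (1)
2. 410.959ms @ 1 + 410.959ms (1)
3. 821.918ms @ 2 + 616.438ms (3/2)
4. 1438.356ms @ 7/2 + 205.479ms (1/2)
5. 1643.836ms @ 4 + 616.438ms (3/2)
6. 2260.274ms @ 11/2 + 205.479ms (1/2)
7. 2465.753ms @ 6 + 234.834ms (4/7)
8. 2700.587ms @ 46/7 + 117.417ms (2/7)
9. 2818.004ms @ 48/7 + 117.417ms (2/7)
10. 2935.421ms @ 50/7 + 117.417ms (2/7)
11. 3052.838ms @ 52/7 + 117.417ms (2/7)
12. 3170.254ms @ 54/7 + 117.417ms (2/7)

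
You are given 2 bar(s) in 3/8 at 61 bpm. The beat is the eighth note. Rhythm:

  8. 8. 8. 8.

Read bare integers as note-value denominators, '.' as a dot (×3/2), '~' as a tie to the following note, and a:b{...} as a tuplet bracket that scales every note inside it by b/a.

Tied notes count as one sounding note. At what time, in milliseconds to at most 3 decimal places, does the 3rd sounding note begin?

note 3 onset = 3b = 2950.82ms

1. 0.0ms @ 0 + 1475.41ms (3/2)
2. 1475.41ms @ 3/2 + 1475.41ms (3/2)
3. 2950.82ms @ 3 + 1475.41ms (3/2)
4. 4426.23ms @ 9/2 + 1475.41ms (3/2)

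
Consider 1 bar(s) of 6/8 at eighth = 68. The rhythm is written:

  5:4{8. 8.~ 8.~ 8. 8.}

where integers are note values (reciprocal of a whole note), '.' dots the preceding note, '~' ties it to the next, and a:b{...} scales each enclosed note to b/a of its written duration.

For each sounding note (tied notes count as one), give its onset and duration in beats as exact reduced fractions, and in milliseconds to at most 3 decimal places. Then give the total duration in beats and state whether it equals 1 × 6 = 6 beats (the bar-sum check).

1) 0.0ms=0b +1058.824ms=6/5b
2) 1058.824ms=6/5b +3176.471ms=18/5b
3) 4235.294ms=24/5b +1058.824ms=6/5b
Σ=6b of 6 (68bpm 6/8) — PASS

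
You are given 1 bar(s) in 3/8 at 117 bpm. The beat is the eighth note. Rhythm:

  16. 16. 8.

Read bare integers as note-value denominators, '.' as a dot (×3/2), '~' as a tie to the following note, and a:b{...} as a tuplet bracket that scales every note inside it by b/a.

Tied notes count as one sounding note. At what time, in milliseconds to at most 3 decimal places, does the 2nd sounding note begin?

1. 0.0ms @ 0 + 384.615ms (3/4)
2. 384.615ms @ 3/4 + 384.615ms (3/4)
3. 769.231ms @ 3/2 + 769.231ms (3/2)

note 2 onset = 3/4b = 384.615ms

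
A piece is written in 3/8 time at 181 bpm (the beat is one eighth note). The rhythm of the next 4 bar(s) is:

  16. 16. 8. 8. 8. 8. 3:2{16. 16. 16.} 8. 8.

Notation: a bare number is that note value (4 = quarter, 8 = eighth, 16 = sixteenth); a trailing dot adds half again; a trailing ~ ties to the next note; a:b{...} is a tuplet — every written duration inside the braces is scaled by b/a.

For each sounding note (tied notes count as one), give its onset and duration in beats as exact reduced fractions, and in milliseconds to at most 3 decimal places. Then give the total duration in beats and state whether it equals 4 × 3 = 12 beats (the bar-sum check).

1) 0.0ms=0b +248.619ms=3/4b
2) 248.619ms=3/4b +248.619ms=3/4b
3) 497.238ms=3/2b +497.238ms=3/2b
4) 994.475ms=3b +497.238ms=3/2b
5) 1491.713ms=9/2b +497.238ms=3/2b
6) 1988.95ms=6b +497.238ms=3/2b
7) 2486.188ms=15/2b +165.746ms=1/2b
8) 2651.934ms=8b +165.746ms=1/2b
9) 2817.68ms=17/2b +165.746ms=1/2b
10) 2983.425ms=9b +497.238ms=3/2b
11) 3480.663ms=21/2b +497.238ms=3/2b
Σ=12b of 12 (181bpm 3/8) — PASS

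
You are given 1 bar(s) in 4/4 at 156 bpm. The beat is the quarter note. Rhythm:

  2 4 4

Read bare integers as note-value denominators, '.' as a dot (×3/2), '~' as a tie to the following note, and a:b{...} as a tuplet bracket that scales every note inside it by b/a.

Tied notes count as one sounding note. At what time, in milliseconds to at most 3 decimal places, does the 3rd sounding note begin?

note 3 onset = 3b = 1153.846ms

1. 0.0ms @ 0 + 769.231ms (2)
2. 769.231ms @ 2 + 384.615ms (1)
3. 1153.846ms @ 3 + 384.615ms (1)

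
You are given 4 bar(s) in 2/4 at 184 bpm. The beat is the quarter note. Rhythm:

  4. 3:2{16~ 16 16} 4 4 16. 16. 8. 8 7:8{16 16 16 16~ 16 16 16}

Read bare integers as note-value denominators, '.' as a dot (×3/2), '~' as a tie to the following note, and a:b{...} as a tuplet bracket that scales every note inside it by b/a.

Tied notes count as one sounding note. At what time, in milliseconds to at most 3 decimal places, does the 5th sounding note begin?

note 5 onset = 3b = 978.261ms

1. 0.0ms @ 0 + 489.13ms (3/2)
2. 489.13ms @ 3/2 + 108.696ms (1/3)
3. 597.826ms @ 11/6 + 54.348ms (1/6)
4. 652.174ms @ 2 + 326.087ms (1)
5. 978.261ms @ 3 + 326.087ms (1)
6. 1304.348ms @ 4 + 122.283ms (3/8)
7. 1426.63ms @ 35/8 + 122.283ms (3/8)
8. 1548.913ms @ 19/4 + 244.565ms (3/4)
9. 1793.478ms @ 11/2 + 163.043ms (1/2)
10. 1956.522ms @ 6 + 93.168ms (2/7)
11. 2049.689ms @ 44/7 + 93.168ms (2/7)
12. 2142.857ms @ 46/7 + 93.168ms (2/7)
13. 2236.025ms @ 48/7 + 186.335ms (4/7)
14. 2422.36ms @ 52/7 + 93.168ms (2/7)
15. 2515.528ms @ 54/7 + 93.168ms (2/7)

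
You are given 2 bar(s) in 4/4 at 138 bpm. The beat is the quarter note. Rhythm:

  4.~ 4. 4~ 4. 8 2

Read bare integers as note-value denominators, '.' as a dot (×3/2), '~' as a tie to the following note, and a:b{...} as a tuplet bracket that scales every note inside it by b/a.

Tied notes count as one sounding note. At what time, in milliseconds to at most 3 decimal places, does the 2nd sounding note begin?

1. 0.0ms @ 0 + 1304.348ms (3)
2. 1304.348ms @ 3 + 1086.957ms (5/2)
3. 2391.304ms @ 11/2 + 217.391ms (1/2)
4. 2608.696ms @ 6 + 869.565ms (2)

note 2 onset = 3b = 1304.348ms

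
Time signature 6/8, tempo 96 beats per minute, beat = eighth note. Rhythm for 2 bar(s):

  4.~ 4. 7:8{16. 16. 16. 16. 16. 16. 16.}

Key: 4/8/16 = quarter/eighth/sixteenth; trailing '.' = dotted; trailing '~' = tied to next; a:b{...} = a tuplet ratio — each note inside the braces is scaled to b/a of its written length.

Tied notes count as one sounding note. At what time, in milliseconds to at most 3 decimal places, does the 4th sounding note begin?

1. 0.0ms @ 0 + 3750.0ms (6)
2. 3750.0ms @ 6 + 535.714ms (6/7)
3. 4285.714ms @ 48/7 + 535.714ms (6/7)
4. 4821.429ms @ 54/7 + 535.714ms (6/7)
5. 5357.143ms @ 60/7 + 535.714ms (6/7)
6. 5892.857ms @ 66/7 + 535.714ms (6/7)
7. 6428.571ms @ 72/7 + 535.714ms (6/7)
8. 6964.286ms @ 78/7 + 535.714ms (6/7)

note 4 onset = 54/7b = 4821.429ms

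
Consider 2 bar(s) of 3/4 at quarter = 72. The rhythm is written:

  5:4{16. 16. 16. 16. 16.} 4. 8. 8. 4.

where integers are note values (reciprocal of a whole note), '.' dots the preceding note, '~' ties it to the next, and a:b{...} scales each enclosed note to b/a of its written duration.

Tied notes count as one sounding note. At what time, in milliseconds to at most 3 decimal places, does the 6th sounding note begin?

1. 0.0ms @ 0 + 250.0ms (3/10)
2. 250.0ms @ 3/10 + 250.0ms (3/10)
3. 500.0ms @ 3/5 + 250.0ms (3/10)
4. 750.0ms @ 9/10 + 250.0ms (3/10)
5. 1000.0ms @ 6/5 + 250.0ms (3/10)
6. 1250.0ms @ 3/2 + 1250.0ms (3/2)
7. 2500.0ms @ 3 + 625.0ms (3/4)
8. 3125.0ms @ 15/4 + 625.0ms (3/4)
9. 3750.0ms @ 9/2 + 1250.0ms (3/2)

note 6 onset = 3/2b = 1250.0ms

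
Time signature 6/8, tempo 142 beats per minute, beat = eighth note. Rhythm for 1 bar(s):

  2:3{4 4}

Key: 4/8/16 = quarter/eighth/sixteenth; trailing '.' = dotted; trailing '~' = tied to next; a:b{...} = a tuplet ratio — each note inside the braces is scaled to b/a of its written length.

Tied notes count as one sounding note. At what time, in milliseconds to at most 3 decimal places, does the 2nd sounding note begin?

note 2 onset = 3b = 1267.606ms

1. 0.0ms @ 0 + 1267.606ms (3)
2. 1267.606ms @ 3 + 1267.606ms (3)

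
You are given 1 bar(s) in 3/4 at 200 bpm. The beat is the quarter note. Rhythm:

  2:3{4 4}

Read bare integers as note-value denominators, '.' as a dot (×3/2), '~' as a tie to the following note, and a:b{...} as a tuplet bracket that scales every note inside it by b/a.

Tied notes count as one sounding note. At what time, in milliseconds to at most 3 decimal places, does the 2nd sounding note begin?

note 2 onset = 3/2b = 450.0ms

1. 0.0ms @ 0 + 450.0ms (3/2)
2. 450.0ms @ 3/2 + 450.0ms (3/2)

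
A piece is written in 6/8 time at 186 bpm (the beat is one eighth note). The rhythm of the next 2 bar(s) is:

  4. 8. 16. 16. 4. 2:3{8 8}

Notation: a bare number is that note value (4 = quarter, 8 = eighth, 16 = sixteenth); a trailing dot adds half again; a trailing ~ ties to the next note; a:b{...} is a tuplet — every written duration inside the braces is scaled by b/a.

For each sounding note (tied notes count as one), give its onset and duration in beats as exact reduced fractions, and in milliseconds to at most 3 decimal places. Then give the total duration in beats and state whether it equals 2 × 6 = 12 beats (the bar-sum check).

1) 0.0ms=0b +967.742ms=3b
2) 967.742ms=3b +483.871ms=3/2b
3) 1451.613ms=9/2b +241.935ms=3/4b
4) 1693.548ms=21/4b +241.935ms=3/4b
5) 1935.484ms=6b +967.742ms=3b
6) 2903.226ms=9b +483.871ms=3/2b
7) 3387.097ms=21/2b +483.871ms=3/2b
Σ=12b of 12 (186bpm 6/8) — PASS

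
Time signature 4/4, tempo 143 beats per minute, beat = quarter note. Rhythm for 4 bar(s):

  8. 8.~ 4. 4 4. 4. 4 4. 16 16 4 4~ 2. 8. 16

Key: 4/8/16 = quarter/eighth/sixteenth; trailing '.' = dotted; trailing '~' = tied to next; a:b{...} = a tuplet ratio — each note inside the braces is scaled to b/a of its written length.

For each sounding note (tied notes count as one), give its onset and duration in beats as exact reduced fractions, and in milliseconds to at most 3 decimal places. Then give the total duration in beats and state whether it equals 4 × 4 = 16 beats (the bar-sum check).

1) 0.0ms=0b +314.685ms=3/4b
2) 314.685ms=3/4b +944.056ms=9/4b
3) 1258.741ms=3b +419.58ms=1b
4) 1678.322ms=4b +629.371ms=3/2b
5) 2307.692ms=11/2b +629.371ms=3/2b
6) 2937.063ms=7b +419.58ms=1b
7) 3356.643ms=8b +629.371ms=3/2b
8) 3986.014ms=19/2b +104.895ms=1/4b
9) 4090.909ms=39/4b +104.895ms=1/4b
10) 4195.804ms=10b +419.58ms=1b
11) 4615.385ms=11b +1678.322ms=4b
12) 6293.706ms=15b +314.685ms=3/4b
13) 6608.392ms=63/4b +104.895ms=1/4b
Σ=16b of 16 (143bpm 4/4) — PASS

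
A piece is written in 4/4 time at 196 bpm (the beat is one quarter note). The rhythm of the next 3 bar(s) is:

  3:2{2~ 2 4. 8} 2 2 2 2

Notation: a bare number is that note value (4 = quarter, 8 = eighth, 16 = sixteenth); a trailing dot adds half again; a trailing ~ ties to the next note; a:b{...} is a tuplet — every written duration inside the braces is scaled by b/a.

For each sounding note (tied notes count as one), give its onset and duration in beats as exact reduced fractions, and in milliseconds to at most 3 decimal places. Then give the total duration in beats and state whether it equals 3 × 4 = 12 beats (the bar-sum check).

1) 0.0ms=0b +816.327ms=8/3b
2) 816.327ms=8/3b +306.122ms=1b
3) 1122.449ms=11/3b +102.041ms=1/3b
4) 1224.49ms=4b +612.245ms=2b
5) 1836.735ms=6b +612.245ms=2b
6) 2448.98ms=8b +612.245ms=2b
7) 3061.224ms=10b +612.245ms=2b
Σ=12b of 12 (196bpm 4/4) — PASS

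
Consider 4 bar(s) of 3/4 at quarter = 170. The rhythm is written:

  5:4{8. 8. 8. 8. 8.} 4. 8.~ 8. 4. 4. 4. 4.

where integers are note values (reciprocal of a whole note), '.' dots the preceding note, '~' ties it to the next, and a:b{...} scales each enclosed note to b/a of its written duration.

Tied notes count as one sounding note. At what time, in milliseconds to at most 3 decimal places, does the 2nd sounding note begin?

note 2 onset = 3/5b = 211.765ms

1. 0.0ms @ 0 + 211.765ms (3/5)
2. 211.765ms @ 3/5 + 211.765ms (3/5)
3. 423.529ms @ 6/5 + 211.765ms (3/5)
4. 635.294ms @ 9/5 + 211.765ms (3/5)
5. 847.059ms @ 12/5 + 211.765ms (3/5)
6. 1058.824ms @ 3 + 529.412ms (3/2)
7. 1588.235ms @ 9/2 + 529.412ms (3/2)
8. 2117.647ms @ 6 + 529.412ms (3/2)
9. 2647.059ms @ 15/2 + 529.412ms (3/2)
10. 3176.471ms @ 9 + 529.412ms (3/2)
11. 3705.882ms @ 21/2 + 529.412ms (3/2)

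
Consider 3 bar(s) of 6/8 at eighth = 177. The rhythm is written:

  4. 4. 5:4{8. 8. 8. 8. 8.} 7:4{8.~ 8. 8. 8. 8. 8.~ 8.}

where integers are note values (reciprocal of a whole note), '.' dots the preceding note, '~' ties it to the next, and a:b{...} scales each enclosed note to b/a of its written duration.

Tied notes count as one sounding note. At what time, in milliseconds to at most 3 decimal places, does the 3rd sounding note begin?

1. 0.0ms @ 0 + 1016.949ms (3)
2. 1016.949ms @ 3 + 1016.949ms (3)
3. 2033.898ms @ 6 + 406.78ms (6/5)
4. 2440.678ms @ 36/5 + 406.78ms (6/5)
5. 2847.458ms @ 42/5 + 406.78ms (6/5)
6. 3254.237ms @ 48/5 + 406.78ms (6/5)
7. 3661.017ms @ 54/5 + 406.78ms (6/5)
8. 4067.797ms @ 12 + 581.114ms (12/7)
9. 4648.91ms @ 96/7 + 290.557ms (6/7)
10. 4939.467ms @ 102/7 + 290.557ms (6/7)
11. 5230.024ms @ 108/7 + 290.557ms (6/7)
12. 5520.581ms @ 114/7 + 581.114ms (12/7)

note 3 onset = 6b = 2033.898ms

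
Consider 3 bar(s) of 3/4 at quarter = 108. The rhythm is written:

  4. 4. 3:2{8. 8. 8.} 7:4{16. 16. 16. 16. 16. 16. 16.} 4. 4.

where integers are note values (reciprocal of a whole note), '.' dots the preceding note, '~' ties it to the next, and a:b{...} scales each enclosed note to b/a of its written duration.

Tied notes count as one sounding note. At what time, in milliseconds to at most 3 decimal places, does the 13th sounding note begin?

note 13 onset = 6b = 3333.333ms

1. 0.0ms @ 0 + 833.333ms (3/2)
2. 833.333ms @ 3/2 + 833.333ms (3/2)
3. 1666.667ms @ 3 + 277.778ms (1/2)
4. 1944.444ms @ 7/2 + 277.778ms (1/2)
5. 2222.222ms @ 4 + 277.778ms (1/2)
6. 2500.0ms @ 9/2 + 119.048ms (3/14)
7. 2619.048ms @ 33/7 + 119.048ms (3/14)
8. 2738.095ms @ 69/14 + 119.048ms (3/14)
9. 2857.143ms @ 36/7 + 119.048ms (3/14)
10. 2976.19ms @ 75/14 + 119.048ms (3/14)
11. 3095.238ms @ 39/7 + 119.048ms (3/14)
12. 3214.286ms @ 81/14 + 119.048ms (3/14)
13. 3333.333ms @ 6 + 833.333ms (3/2)
14. 4166.667ms @ 15/2 + 833.333ms (3/2)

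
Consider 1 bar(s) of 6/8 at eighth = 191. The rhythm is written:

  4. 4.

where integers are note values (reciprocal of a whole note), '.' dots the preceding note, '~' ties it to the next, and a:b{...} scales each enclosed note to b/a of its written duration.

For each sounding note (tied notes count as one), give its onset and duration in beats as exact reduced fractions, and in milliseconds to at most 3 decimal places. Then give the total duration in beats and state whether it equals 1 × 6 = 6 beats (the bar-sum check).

1) 0.0ms=0b +942.408ms=3b
2) 942.408ms=3b +942.408ms=3b
Σ=6b of 6 (191bpm 6/8) — PASS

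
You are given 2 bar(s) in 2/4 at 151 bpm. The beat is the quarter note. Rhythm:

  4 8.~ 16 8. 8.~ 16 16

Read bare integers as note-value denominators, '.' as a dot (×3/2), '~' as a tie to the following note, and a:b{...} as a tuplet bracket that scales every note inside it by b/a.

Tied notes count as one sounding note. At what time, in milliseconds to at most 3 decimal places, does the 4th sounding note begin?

note 4 onset = 11/4b = 1092.715ms

1. 0.0ms @ 0 + 397.351ms (1)
2. 397.351ms @ 1 + 397.351ms (1)
3. 794.702ms @ 2 + 298.013ms (3/4)
4. 1092.715ms @ 11/4 + 397.351ms (1)
5. 1490.066ms @ 15/4 + 99.338ms (1/4)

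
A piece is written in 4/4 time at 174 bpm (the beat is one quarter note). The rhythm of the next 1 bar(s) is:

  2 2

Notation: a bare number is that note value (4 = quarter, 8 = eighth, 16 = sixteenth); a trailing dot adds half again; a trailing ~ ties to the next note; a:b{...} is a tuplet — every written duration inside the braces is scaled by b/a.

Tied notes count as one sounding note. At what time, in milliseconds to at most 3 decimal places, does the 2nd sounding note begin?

1. 0.0ms @ 0 + 689.655ms (2)
2. 689.655ms @ 2 + 689.655ms (2)

note 2 onset = 2b = 689.655ms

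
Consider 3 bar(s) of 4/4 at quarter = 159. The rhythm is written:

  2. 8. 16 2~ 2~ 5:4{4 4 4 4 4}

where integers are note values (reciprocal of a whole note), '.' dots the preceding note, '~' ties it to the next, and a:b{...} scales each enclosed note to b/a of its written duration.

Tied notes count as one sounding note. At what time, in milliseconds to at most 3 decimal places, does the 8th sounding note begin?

1. 0.0ms @ 0 + 1132.075ms (3)
2. 1132.075ms @ 3 + 283.019ms (3/4)
3. 1415.094ms @ 15/4 + 94.34ms (1/4)
4. 1509.434ms @ 4 + 1811.321ms (24/5)
5. 3320.755ms @ 44/5 + 301.887ms (4/5)
6. 3622.642ms @ 48/5 + 301.887ms (4/5)
7. 3924.528ms @ 52/5 + 301.887ms (4/5)
8. 4226.415ms @ 56/5 + 301.887ms (4/5)

note 8 onset = 56/5b = 4226.415ms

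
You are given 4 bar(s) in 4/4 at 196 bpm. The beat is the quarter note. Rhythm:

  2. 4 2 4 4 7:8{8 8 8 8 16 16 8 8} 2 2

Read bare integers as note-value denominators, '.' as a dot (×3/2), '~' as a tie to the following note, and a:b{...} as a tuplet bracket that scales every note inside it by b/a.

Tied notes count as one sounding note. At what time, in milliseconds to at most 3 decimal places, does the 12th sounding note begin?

note 12 onset = 76/7b = 3323.615ms

1. 0.0ms @ 0 + 918.367ms (3)
2. 918.367ms @ 3 + 306.122ms (1)
3. 1224.49ms @ 4 + 612.245ms (2)
4. 1836.735ms @ 6 + 306.122ms (1)
5. 2142.857ms @ 7 + 306.122ms (1)
6. 2448.98ms @ 8 + 174.927ms (4/7)
7. 2623.907ms @ 60/7 + 174.927ms (4/7)
8. 2798.834ms @ 64/7 + 174.927ms (4/7)
9. 2973.761ms @ 68/7 + 174.927ms (4/7)
10. 3148.688ms @ 72/7 + 87.464ms (2/7)
11. 3236.152ms @ 74/7 + 87.464ms (2/7)
12. 3323.615ms @ 76/7 + 174.927ms (4/7)
13. 3498.542ms @ 80/7 + 174.927ms (4/7)
14. 3673.469ms @ 12 + 612.245ms (2)
15. 4285.714ms @ 14 + 612.245ms (2)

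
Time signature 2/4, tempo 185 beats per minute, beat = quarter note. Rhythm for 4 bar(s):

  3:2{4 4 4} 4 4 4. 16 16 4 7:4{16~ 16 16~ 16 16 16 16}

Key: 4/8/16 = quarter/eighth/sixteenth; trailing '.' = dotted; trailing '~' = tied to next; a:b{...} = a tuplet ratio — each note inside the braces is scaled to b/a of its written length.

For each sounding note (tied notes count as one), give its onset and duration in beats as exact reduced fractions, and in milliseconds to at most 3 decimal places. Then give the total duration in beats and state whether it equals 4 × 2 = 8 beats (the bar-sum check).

1) 0.0ms=0b +216.216ms=2/3b
2) 216.216ms=2/3b +216.216ms=2/3b
3) 432.432ms=4/3b +216.216ms=2/3b
4) 648.649ms=2b +324.324ms=1b
5) 972.973ms=3b +324.324ms=1b
6) 1297.297ms=4b +486.486ms=3/2b
7) 1783.784ms=11/2b +81.081ms=1/4b
8) 1864.865ms=23/4b +81.081ms=1/4b
9) 1945.946ms=6b +324.324ms=1b
10) 2270.27ms=7b +92.664ms=2/7b
11) 2362.934ms=51/7b +92.664ms=2/7b
12) 2455.598ms=53/7b +46.332ms=1/7b
13) 2501.931ms=54/7b +46.332ms=1/7b
14) 2548.263ms=55/7b +46.332ms=1/7b
Σ=8b of 8 (185bpm 2/4) — PASS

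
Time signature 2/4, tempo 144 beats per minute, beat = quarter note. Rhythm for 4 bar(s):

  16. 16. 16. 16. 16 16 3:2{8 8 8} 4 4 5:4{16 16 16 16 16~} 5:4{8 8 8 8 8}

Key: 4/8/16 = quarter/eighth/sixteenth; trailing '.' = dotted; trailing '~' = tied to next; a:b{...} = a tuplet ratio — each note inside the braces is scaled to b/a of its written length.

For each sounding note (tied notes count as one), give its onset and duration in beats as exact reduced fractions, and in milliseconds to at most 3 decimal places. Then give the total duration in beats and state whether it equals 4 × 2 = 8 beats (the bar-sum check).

1) 0.0ms=0b +156.25ms=3/8b
2) 156.25ms=3/8b +156.25ms=3/8b
3) 312.5ms=3/4b +156.25ms=3/8b
4) 468.75ms=9/8b +156.25ms=3/8b
5) 625.0ms=3/2b +104.167ms=1/4b
6) 729.167ms=7/4b +104.167ms=1/4b
7) 833.333ms=2b +138.889ms=1/3b
8) 972.222ms=7/3b +138.889ms=1/3b
9) 1111.111ms=8/3b +138.889ms=1/3b
10) 1250.0ms=3b +416.667ms=1b
11) 1666.667ms=4b +416.667ms=1b
12) 2083.333ms=5b +83.333ms=1/5b
13) 2166.667ms=26/5b +83.333ms=1/5b
14) 2250.0ms=27/5b +83.333ms=1/5b
15) 2333.333ms=28/5b +83.333ms=1/5b
16) 2416.667ms=29/5b +250.0ms=3/5b
17) 2666.667ms=32/5b +166.667ms=2/5b
18) 2833.333ms=34/5b +166.667ms=2/5b
19) 3000.0ms=36/5b +166.667ms=2/5b
20) 3166.667ms=38/5b +166.667ms=2/5b
Σ=8b of 8 (144bpm 2/4) — PASS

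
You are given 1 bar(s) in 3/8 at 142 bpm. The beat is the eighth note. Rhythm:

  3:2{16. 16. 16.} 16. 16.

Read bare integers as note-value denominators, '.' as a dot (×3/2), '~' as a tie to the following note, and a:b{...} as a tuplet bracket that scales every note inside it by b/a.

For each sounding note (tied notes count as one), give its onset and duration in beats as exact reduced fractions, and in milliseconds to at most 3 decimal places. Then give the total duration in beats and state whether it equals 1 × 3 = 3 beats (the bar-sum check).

1) 0.0ms=0b +211.268ms=1/2b
2) 211.268ms=1/2b +211.268ms=1/2b
3) 422.535ms=1b +211.268ms=1/2b
4) 633.803ms=3/2b +316.901ms=3/4b
5) 950.704ms=9/4b +316.901ms=3/4b
Σ=3b of 3 (142bpm 3/8) — PASS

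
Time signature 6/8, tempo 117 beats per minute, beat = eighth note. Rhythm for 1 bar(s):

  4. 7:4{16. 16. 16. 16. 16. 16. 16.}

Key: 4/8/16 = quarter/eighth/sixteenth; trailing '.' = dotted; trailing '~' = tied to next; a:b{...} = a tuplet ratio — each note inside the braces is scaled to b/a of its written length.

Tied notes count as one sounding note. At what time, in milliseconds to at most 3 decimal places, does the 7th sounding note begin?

1. 0.0ms @ 0 + 1538.462ms (3)
2. 1538.462ms @ 3 + 219.78ms (3/7)
3. 1758.242ms @ 24/7 + 219.78ms (3/7)
4. 1978.022ms @ 27/7 + 219.78ms (3/7)
5. 2197.802ms @ 30/7 + 219.78ms (3/7)
6. 2417.582ms @ 33/7 + 219.78ms (3/7)
7. 2637.363ms @ 36/7 + 219.78ms (3/7)
8. 2857.143ms @ 39/7 + 219.78ms (3/7)

note 7 onset = 36/7b = 2637.363ms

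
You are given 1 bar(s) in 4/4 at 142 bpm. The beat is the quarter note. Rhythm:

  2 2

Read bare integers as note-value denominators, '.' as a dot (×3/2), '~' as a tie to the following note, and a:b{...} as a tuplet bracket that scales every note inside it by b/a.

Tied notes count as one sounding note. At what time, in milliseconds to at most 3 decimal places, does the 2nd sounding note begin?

1. 0.0ms @ 0 + 845.07ms (2)
2. 845.07ms @ 2 + 845.07ms (2)

note 2 onset = 2b = 845.07ms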